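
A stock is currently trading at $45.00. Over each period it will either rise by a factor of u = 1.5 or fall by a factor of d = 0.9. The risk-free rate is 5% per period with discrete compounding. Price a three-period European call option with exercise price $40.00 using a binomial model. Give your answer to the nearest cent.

$13.07

Risk-neutral probability p = (1 + 0.05 − 0.9)/(1.5 − 0.9) = 0.1500/0.6000 = 0.2500
Terminal stock prices: S_uuu = 151.9, S_uud = 91.12, S_udd = 54.68, S_ddd = 32.81
Terminal payoffs (S − K): max(111.9, 0) = 111.9, max(51.12, 0) = 51.12, max(14.68, 0) = 14.68, max(-7.195, 0) = 0
Node uu (S = 101.2): V_uu = 1/1.05·[0.2500·111.8750 + 0.7500·51.1250] = 63.1548
Node ud (S = 60.75): V_ud = 1/1.05·[0.2500·51.1250 + 0.7500·14.6750] = 22.6548
Node dd (S = 36.45): V_dd = 1/1.05·[0.2500·14.6750 + 0.7500·0.0000] = 3.4940
Node u (S = 67.5): V_u = 1/1.05·[0.2500·63.1548 + 0.7500·22.6548] = 31.2188
Node d (S = 40.5): V_d = 1/1.05·[0.2500·22.6548 + 0.7500·3.4940] = 7.8897
Node 0 (S = 45): V_0 = 1/1.05·[0.2500·31.2188 + 0.7500·7.8897] = 13.0686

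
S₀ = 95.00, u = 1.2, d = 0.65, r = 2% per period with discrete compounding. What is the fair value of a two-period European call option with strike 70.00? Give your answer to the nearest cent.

Risk-neutral probability p = (1 + 0.02 − 0.65)/(1.2 − 0.65) = 0.3700/0.5500 = 0.6727
Terminal stock prices: S_uu = 136.8, S_ud = 74.1, S_dd = 40.14
Terminal payoffs (S − K): max(66.8, 0) = 66.8, max(4.1, 0) = 4.1, max(-29.86, 0) = 0
Node u (S = 114): V_u = 1/1.02·[0.6727·66.8000 + 0.3273·4.1000] = 45.3725
Node d (S = 61.75): V_d = 1/1.02·[0.6727·4.1000 + 0.3273·0.0000] = 2.7041
Node 0 (S = 95): V_0 = 1/1.02·[0.6727·45.3725 + 0.3273·2.7041] = 30.7925

30.79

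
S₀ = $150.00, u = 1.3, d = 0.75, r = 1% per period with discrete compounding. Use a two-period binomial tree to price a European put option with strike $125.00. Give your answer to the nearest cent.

$11.07

Risk-neutral probability p = (1 + 0.01 − 0.75)/(1.3 − 0.75) = 0.2600/0.5500 = 0.4727
Terminal stock prices: S_uu = 253.5, S_ud = 146.2, S_dd = 84.38
Terminal payoffs (K − S): max(-128.5, 0) = 0, max(-21.25, 0) = 0, max(40.62, 0) = 40.62
Node u (S = 195): V_u = 1/1.01·[0.4727·0.0000 + 0.5273·0.0000] = 0.0000
Node d (S = 112.5): V_d = 1/1.01·[0.4727·0.0000 + 0.5273·40.6250] = 21.2084
Node 0 (S = 150): V_0 = 1/1.01·[0.4727·0.0000 + 0.5273·21.2084] = 11.0719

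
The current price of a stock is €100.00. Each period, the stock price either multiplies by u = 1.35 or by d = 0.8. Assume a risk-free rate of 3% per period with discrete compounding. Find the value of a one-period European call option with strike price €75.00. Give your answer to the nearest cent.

Risk-neutral probability p = (1 + 0.03 − 0.8)/(1.35 − 0.8) = 0.2300/0.5500 = 0.4182
Terminal stock prices: S_u = 135, S_d = 80
Terminal payoffs (S − K): max(60, 0) = 60, max(5, 0) = 5
Node 0 (S = 100): V_0 = 1/1.03·[0.4182·60.0000 + 0.5818·5.0000] = 27.1845

€27.18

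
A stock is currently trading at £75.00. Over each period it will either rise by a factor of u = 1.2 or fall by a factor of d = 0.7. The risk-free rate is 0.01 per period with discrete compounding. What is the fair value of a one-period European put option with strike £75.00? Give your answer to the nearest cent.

£8.47

Risk-neutral probability p = (1 + 0.01 − 0.7)/(1.2 − 0.7) = 0.3100/0.5000 = 0.6200
Terminal stock prices: S_u = 90, S_d = 52.5
Terminal payoffs (K − S): max(-15, 0) = 0, max(22.5, 0) = 22.5
Node 0 (S = 75): V_0 = 1/1.01·[0.6200·0.0000 + 0.3800·22.5000] = 8.4653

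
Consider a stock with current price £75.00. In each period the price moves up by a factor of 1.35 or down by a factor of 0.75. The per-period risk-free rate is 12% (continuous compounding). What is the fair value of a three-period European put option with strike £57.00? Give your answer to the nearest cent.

Risk-neutral probability p = (e^0.12 − 0.75)/(1.35 − 0.75) = 0.3775/0.6000 = 0.6292
Terminal stock prices: S_uuu = 184.5, S_uud = 102.5, S_udd = 56.95, S_ddd = 31.64
Terminal payoffs (K − S): max(-127.5, 0) = 0, max(-45.52, 0) = 0, max(0.04688, 0) = 0.04688, max(25.36, 0) = 25.36
Node uu (S = 136.7): V_uu = e^(−0.12)·[0.6292·0.0000 + 0.3708·0.0000] = 0.0000
Node ud (S = 75.94): V_ud = e^(−0.12)·[0.6292·0.0000 + 0.3708·0.0469] = 0.0154
Node dd (S = 42.19): V_dd = e^(−0.12)·[0.6292·0.0469 + 0.3708·25.3594] = 8.3670
Node u (S = 101.2): V_u = e^(−0.12)·[0.6292·0.0000 + 0.3708·0.0154] = 0.0051
Node d (S = 56.25): V_d = e^(−0.12)·[0.6292·0.0154 + 0.3708·8.3670] = 2.7605
Node 0 (S = 75): V_0 = e^(−0.12)·[0.6292·0.0051 + 0.3708·2.7605] = 0.9108

£0.91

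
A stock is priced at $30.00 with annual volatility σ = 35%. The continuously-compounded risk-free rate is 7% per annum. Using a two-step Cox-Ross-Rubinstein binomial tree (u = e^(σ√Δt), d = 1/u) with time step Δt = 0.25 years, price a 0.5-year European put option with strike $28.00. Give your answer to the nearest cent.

$1.61

CRR parameters: u = e^(σ√Δt) = e^(0.35·√0.25) = 1.1912, d = 1/u = 0.8395
Per-period rate: rΔt = 0.07·0.25 = 0.0175, so R = e^0.0175 = 1.0177
Risk-neutral probability p = (e^0.0175 − 0.8395)/(1.1912 − 0.8395) = 0.1782/0.3518 = 0.5065
Terminal stock prices: S_uu = 42.57, S_ud = 30, S_dd = 21.14
Terminal payoffs (K − S): max(-14.57, 0) = 0, max(-2, 0) = 0, max(6.859, 0) = 6.859
Node u (S = 35.74): V_u = e^(−0.0175)·[0.5065·0.0000 + 0.4935·0.0000] = 0.0000
Node d (S = 25.18): V_d = e^(−0.0175)·[0.5065·0.0000 + 0.4935·6.8594] = 3.3261
Node 0 (S = 30): V_0 = e^(−0.0175)·[0.5065·0.0000 + 0.4935·3.3261] = 1.6128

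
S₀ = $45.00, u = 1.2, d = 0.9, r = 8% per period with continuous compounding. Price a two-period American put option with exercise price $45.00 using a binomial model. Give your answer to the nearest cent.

$1.62

Risk-neutral probability p = (e^0.08 − 0.9)/(1.2 − 0.9) = 0.1833/0.3000 = 0.6110
Terminal stock prices: S_uu = 64.8, S_ud = 48.6, S_dd = 36.45
Terminal payoffs (K − S): max(-19.8, 0) = 0, max(-3.6, 0) = 0, max(8.55, 0) = 8.55
Node u (S = 54): continuation = e^(−0.08)·[0.6110·0.0000 + 0.3890·0.0000] = 0.0000; exercise value = 0.0000 ≤ continuation, so V_u = 0.0000
Node d (S = 40.5): continuation = e^(−0.08)·[0.6110·0.0000 + 0.3890·8.5500] = 3.0706; exercise value = 4.5000 > continuation, so V_d = 4.5000 (exercise)
Node 0 (S = 45): continuation = e^(−0.08)·[0.6110·0.0000 + 0.3890·4.5000] = 1.6161; exercise value = 0.0000 ≤ continuation, so V_0 = 1.6161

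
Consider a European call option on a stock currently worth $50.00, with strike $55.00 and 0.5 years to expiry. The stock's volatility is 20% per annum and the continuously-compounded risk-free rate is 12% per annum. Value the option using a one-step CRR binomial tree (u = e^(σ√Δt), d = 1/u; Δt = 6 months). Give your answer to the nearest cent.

CRR parameters: u = e^(σ√Δt) = e^(0.2·√0.5) = 1.1519, d = 1/u = 0.8681
Per-period rate: rΔt = 0.12·0.5 = 0.06, so R = e^0.06 = 1.0618
Risk-neutral probability p = (e^0.06 − 0.8681)/(1.1519 − 0.8681) = 0.1937/0.2838 = 0.6826
Terminal stock prices: S_u = 57.6, S_d = 43.41
Terminal payoffs (S − K): max(2.595, 0) = 2.595, max(-11.59, 0) = 0
Node 0 (S = 50): V_0 = e^(−0.06)·[0.6826·2.5955 + 0.3174·0.0000] = 1.6685

$1.67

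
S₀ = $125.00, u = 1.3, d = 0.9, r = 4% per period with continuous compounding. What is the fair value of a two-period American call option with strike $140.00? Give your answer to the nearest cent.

Risk-neutral probability p = (e^0.04 − 0.9)/(1.3 − 0.9) = 0.1408/0.4000 = 0.3520
Terminal stock prices: S_uu = 211.3, S_ud = 146.2, S_dd = 101.2
Terminal payoffs (S − K): max(71.25, 0) = 71.25, max(6.25, 0) = 6.25, max(-38.75, 0) = 0
Node u (S = 162.5): continuation = e^(−0.04)·[0.3520·71.2500 + 0.6480·6.2500] = 27.9895; exercise value = 22.5000 ≤ continuation, so V_u = 27.9895
Node d (S = 112.5): continuation = e^(−0.04)·[0.3520·6.2500 + 0.6480·0.0000] = 2.1139; exercise value = 0.0000 ≤ continuation, so V_d = 2.1139
Node 0 (S = 125): continuation = e^(−0.04)·[0.3520·27.9895 + 0.6480·2.1139] = 10.7827; exercise value = 0.0000 ≤ continuation, so V_0 = 10.7827

$10.78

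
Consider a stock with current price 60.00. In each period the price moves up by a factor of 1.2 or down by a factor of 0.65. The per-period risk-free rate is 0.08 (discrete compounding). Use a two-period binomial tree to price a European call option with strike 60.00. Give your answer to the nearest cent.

13.83

Risk-neutral probability p = (1 + 0.08 − 0.65)/(1.2 − 0.65) = 0.4300/0.5500 = 0.7818
Terminal stock prices: S_uu = 86.4, S_ud = 46.8, S_dd = 25.35
Terminal payoffs (S − K): max(26.4, 0) = 26.4, max(-13.2, 0) = 0, max(-34.65, 0) = 0
Node u (S = 72): V_u = 1/1.08·[0.7818·26.4000 + 0.2182·0.0000] = 19.1111
Node d (S = 39): V_d = 1/1.08·[0.7818·0.0000 + 0.2182·0.0000] = 0.0000
Node 0 (S = 60): V_0 = 1/1.08·[0.7818·19.1111 + 0.2182·0.0000] = 13.8346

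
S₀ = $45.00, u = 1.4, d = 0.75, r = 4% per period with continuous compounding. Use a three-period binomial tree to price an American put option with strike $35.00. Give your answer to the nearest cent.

Risk-neutral probability p = (e^0.04 − 0.75)/(1.4 − 0.75) = 0.2908/0.6500 = 0.4474
Terminal stock prices: S_uuu = 123.5, S_uud = 66.15, S_udd = 35.44, S_ddd = 18.98
Terminal payoffs (K − S): max(-88.48, 0) = 0, max(-31.15, 0) = 0, max(-0.4375, 0) = 0, max(16.02, 0) = 16.02
Node uu (S = 88.2): continuation = e^(−0.04)·[0.4474·0.0000 + 0.5526·0.0000] = 0.0000; exercise value = 0.0000 ≤ continuation, so V_uu = 0.0000
Node ud (S = 47.25): continuation = e^(−0.04)·[0.4474·0.0000 + 0.5526·0.0000] = 0.0000; exercise value = 0.0000 ≤ continuation, so V_ud = 0.0000
Node dd (S = 25.31): continuation = e^(−0.04)·[0.4474·0.0000 + 0.5526·16.0156] = 8.5032; exercise value = 9.6875 > continuation, so V_dd = 9.6875 (exercise)
Node u (S = 63): continuation = e^(−0.04)·[0.4474·0.0000 + 0.5526·0.0000] = 0.0000; exercise value = 0.0000 ≤ continuation, so V_u = 0.0000
Node d (S = 33.75): continuation = e^(−0.04)·[0.4474·0.0000 + 0.5526·9.6875] = 5.1434; exercise value = 1.2500 ≤ continuation, so V_d = 5.1434
Node 0 (S = 45): continuation = e^(−0.04)·[0.4474·0.0000 + 0.5526·5.1434] = 2.7308; exercise value = 0.0000 ≤ continuation, so V_0 = 2.7308

$2.73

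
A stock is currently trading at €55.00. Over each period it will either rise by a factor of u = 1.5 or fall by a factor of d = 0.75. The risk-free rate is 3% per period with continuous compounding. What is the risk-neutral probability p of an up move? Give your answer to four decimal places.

p = 0.3739

Risk-neutral probability p = (e^0.03 − 0.75)/(1.5 − 0.75) = 0.2805/0.7500 = 0.3739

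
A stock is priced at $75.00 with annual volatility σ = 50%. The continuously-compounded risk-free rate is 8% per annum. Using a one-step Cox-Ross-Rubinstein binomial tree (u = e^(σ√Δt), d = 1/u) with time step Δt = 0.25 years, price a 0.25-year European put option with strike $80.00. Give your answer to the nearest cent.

$11.05

CRR parameters: u = e^(σ√Δt) = e^(0.5·√0.25) = 1.2840, d = 1/u = 0.7788
Per-period rate: rΔt = 0.08·0.25 = 0.02, so R = e^0.02 = 1.0202
Risk-neutral probability p = (e^0.02 − 0.7788)/(1.2840 − 0.7788) = 0.2414/0.5052 = 0.4778
Terminal stock prices: S_u = 96.3, S_d = 58.41
Terminal payoffs (K − S): max(-16.3, 0) = 0, max(21.59, 0) = 21.59
Node 0 (S = 75): V_0 = e^(−0.02)·[0.4778·0.0000 + 0.5222·21.5899] = 11.0508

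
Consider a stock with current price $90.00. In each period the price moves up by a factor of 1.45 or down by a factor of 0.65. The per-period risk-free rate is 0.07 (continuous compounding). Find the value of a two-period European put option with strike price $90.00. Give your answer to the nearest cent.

$12.30

Risk-neutral probability p = (e^0.07 − 0.65)/(1.45 − 0.65) = 0.4225/0.8000 = 0.5281
Terminal stock prices: S_uu = 189.2, S_ud = 84.83, S_dd = 38.03
Terminal payoffs (K − S): max(-99.22, 0) = 0, max(5.175, 0) = 5.175, max(51.97, 0) = 51.97
Node u (S = 130.5): V_u = e^(−0.07)·[0.5281·0.0000 + 0.4719·5.1750] = 2.2768
Node d (S = 58.5): V_d = e^(−0.07)·[0.5281·5.1750 + 0.4719·51.9750] = 25.4154
Node 0 (S = 90): V_0 = e^(−0.07)·[0.5281·2.2768 + 0.4719·25.4154] = 12.3030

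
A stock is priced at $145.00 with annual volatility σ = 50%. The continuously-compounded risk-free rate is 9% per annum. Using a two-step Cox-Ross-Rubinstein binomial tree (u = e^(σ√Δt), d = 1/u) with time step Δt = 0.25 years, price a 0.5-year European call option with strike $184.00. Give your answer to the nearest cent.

$12.27

CRR parameters: u = e^(σ√Δt) = e^(0.5·√0.25) = 1.2840, d = 1/u = 0.7788
Per-period rate: rΔt = 0.09·0.25 = 0.0225, so R = e^0.0225 = 1.0228
Risk-neutral probability p = (e^0.0225 − 0.7788)/(1.2840 − 0.7788) = 0.2440/0.5052 = 0.4829
Terminal stock prices: S_uu = 239.1, S_ud = 145, S_dd = 87.95
Terminal payoffs (S − K): max(55.06, 0) = 55.06, max(-39, 0) = 0, max(-96.05, 0) = 0
Node u (S = 186.2): V_u = e^(−0.0225)·[0.4829·55.0646 + 0.5171·0.0000] = 25.9971
Node d (S = 112.9): V_d = e^(−0.0225)·[0.4829·0.0000 + 0.5171·0.0000] = 0.0000
Node 0 (S = 145): V_0 = e^(−0.0225)·[0.4829·25.9971 + 0.5171·0.0000] = 12.2737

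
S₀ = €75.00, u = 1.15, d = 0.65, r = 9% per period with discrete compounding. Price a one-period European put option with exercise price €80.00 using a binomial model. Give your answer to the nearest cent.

Risk-neutral probability p = (1 + 0.09 − 0.65)/(1.15 − 0.65) = 0.4400/0.5000 = 0.8800
Terminal stock prices: S_u = 86.25, S_d = 48.75
Terminal payoffs (K − S): max(-6.25, 0) = 0, max(31.25, 0) = 31.25
Node 0 (S = 75): V_0 = 1/1.09·[0.8800·0.0000 + 0.1200·31.2500] = 3.4404

€3.44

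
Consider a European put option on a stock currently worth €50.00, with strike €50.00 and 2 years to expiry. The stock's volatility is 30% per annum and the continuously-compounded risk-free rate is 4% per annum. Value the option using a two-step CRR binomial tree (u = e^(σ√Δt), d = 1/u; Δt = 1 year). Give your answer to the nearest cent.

CRR parameters: u = e^(σ√Δt) = e^(0.3·√1) = 1.3499, d = 1/u = 0.7408
Per-period rate: rΔt = 0.04·1 = 0.04, so R = e^0.04 = 1.0408
Risk-neutral probability p = (e^0.04 − 0.7408)/(1.3499 − 0.7408) = 0.3000/0.6090 = 0.4926
Terminal stock prices: S_uu = 91.11, S_ud = 50, S_dd = 27.44
Terminal payoffs (K − S): max(-41.11, 0) = 0, max(0, 0) = 0, max(22.56, 0) = 22.56
Node u (S = 67.49): V_u = e^(−0.04)·[0.4926·0.0000 + 0.5074·0.0000] = 0.0000
Node d (S = 37.04): V_d = e^(−0.04)·[0.4926·0.0000 + 0.5074·22.5594] = 10.9986
Node 0 (S = 50): V_0 = e^(−0.04)·[0.4926·0.0000 + 0.5074·10.9986] = 5.3622

€5.36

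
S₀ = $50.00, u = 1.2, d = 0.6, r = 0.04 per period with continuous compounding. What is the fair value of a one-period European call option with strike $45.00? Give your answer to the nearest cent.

Risk-neutral probability p = (e^0.04 − 0.6)/(1.2 − 0.6) = 0.4408/0.6000 = 0.7347
Terminal stock prices: S_u = 60, S_d = 30
Terminal payoffs (S − K): max(15, 0) = 15, max(-15, 0) = 0
Node 0 (S = 50): V_0 = e^(−0.04)·[0.7347·15.0000 + 0.2653·0.0000] = 10.5882

$10.59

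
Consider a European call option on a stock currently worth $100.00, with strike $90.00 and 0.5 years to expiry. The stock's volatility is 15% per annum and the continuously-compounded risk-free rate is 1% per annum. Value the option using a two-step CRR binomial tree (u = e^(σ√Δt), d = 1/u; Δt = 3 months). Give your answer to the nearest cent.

$11.43

CRR parameters: u = e^(σ√Δt) = e^(0.15·√0.25) = 1.0779, d = 1/u = 0.9277
Per-period rate: rΔt = 0.01·0.25 = 0.0025, so R = e^0.0025 = 1.0025
Risk-neutral probability p = (e^0.0025 − 0.9277)/(1.0779 − 0.9277) = 0.0748/0.1501 = 0.4979
Terminal stock prices: S_uu = 116.2, S_ud = 100, S_dd = 86.07
Terminal payoffs (S − K): max(26.18, 0) = 26.18, max(10, 0) = 10, max(-3.929, 0) = 0
Node u (S = 107.8): V_u = e^(−0.0025)·[0.4979·26.1834 + 0.5021·10.0000] = 18.0131
Node d (S = 92.77): V_d = e^(−0.0025)·[0.4979·10.0000 + 0.5021·0.0000] = 4.9669
Node 0 (S = 100): V_0 = e^(−0.0025)·[0.4979·18.0131 + 0.5021·4.9669] = 11.4344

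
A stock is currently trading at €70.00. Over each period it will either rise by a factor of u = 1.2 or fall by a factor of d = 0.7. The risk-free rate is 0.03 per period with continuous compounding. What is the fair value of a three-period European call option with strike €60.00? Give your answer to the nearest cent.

€20.37

Risk-neutral probability p = (e^0.03 − 0.7)/(1.2 − 0.7) = 0.3305/0.5000 = 0.6609
Terminal stock prices: S_uuu = 121, S_uud = 70.56, S_udd = 41.16, S_ddd = 24.01
Terminal payoffs (S − K): max(60.96, 0) = 60.96, max(10.56, 0) = 10.56, max(-18.84, 0) = 0, max(-35.99, 0) = 0
Node uu (S = 100.8): V_uu = e^(−0.03)·[0.6609·60.9600 + 0.3391·10.5600] = 42.5733
Node ud (S = 58.8): V_ud = e^(−0.03)·[0.6609·10.5600 + 0.3391·0.0000] = 6.7729
Node dd (S = 34.3): V_dd = e^(−0.03)·[0.6609·0.0000 + 0.3391·0.0000] = 0.0000
Node u (S = 84): V_u = e^(−0.03)·[0.6609·42.5733 + 0.3391·6.7729] = 29.5342
Node d (S = 49): V_d = e^(−0.03)·[0.6609·6.7729 + 0.3391·0.0000] = 4.3440
Node 0 (S = 70): V_0 = e^(−0.03)·[0.6609·29.5342 + 0.3391·4.3440] = 20.3720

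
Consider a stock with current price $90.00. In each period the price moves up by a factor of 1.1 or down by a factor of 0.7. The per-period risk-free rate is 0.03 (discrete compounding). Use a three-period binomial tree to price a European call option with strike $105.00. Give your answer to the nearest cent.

$7.60

Risk-neutral probability p = (1 + 0.03 − 0.7)/(1.1 − 0.7) = 0.3300/0.4000 = 0.8250
Terminal stock prices: S_uuu = 119.8, S_uud = 76.23, S_udd = 48.51, S_ddd = 30.87
Terminal payoffs (S − K): max(14.79, 0) = 14.79, max(-28.77, 0) = 0, max(-56.49, 0) = 0, max(-74.13, 0) = 0
Node uu (S = 108.9): V_uu = 1/1.03·[0.8250·14.7900 + 0.1750·0.0000] = 11.8464
Node ud (S = 69.3): V_ud = 1/1.03·[0.8250·0.0000 + 0.1750·0.0000] = 0.0000
Node dd (S = 44.1): V_dd = 1/1.03·[0.8250·0.0000 + 0.1750·0.0000] = 0.0000
Node u (S = 99): V_u = 1/1.03·[0.8250·11.8464 + 0.1750·0.0000] = 9.4886
Node d (S = 63): V_d = 1/1.03·[0.8250·0.0000 + 0.1750·0.0000] = 0.0000
Node 0 (S = 90): V_0 = 1/1.03·[0.8250·9.4886 + 0.1750·0.0000] = 7.6001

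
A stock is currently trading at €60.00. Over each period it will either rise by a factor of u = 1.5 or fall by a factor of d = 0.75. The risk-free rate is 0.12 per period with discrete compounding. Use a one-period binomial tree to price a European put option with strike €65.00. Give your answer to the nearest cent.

Risk-neutral probability p = (1 + 0.12 − 0.75)/(1.5 − 0.75) = 0.3700/0.7500 = 0.4933
Terminal stock prices: S_u = 90, S_d = 45
Terminal payoffs (K − S): max(-25, 0) = 0, max(20, 0) = 20
Node 0 (S = 60): V_0 = 1/1.12·[0.4933·0.0000 + 0.5067·20.0000] = 9.0476

€9.05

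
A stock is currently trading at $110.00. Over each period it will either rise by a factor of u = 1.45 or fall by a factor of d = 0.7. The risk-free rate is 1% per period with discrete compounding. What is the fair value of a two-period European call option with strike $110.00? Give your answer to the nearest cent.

Risk-neutral probability p = (1 + 0.01 − 0.7)/(1.45 − 0.7) = 0.3100/0.7500 = 0.4133
Terminal stock prices: S_uu = 231.3, S_ud = 111.6, S_dd = 53.9
Terminal payoffs (S − K): max(121.3, 0) = 121.3, max(1.65, 0) = 1.65, max(-56.1, 0) = 0
Node u (S = 159.5): V_u = 1/1.01·[0.4133·121.2750 + 0.5867·1.6500] = 50.5891
Node d (S = 77): V_d = 1/1.01·[0.4133·1.6500 + 0.5867·0.0000] = 0.6752
Node 0 (S = 110): V_0 = 1/1.01·[0.4133·50.5891 + 0.5867·0.6752] = 21.0954

$21.10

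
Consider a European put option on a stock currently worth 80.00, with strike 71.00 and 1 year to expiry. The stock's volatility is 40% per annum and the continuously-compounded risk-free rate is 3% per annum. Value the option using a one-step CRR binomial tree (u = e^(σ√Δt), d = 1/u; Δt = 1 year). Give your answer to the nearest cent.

CRR parameters: u = e^(σ√Δt) = e^(0.4·√1) = 1.4918, d = 1/u = 0.6703
Per-period rate: rΔt = 0.03·1 = 0.03, so R = e^0.03 = 1.0305
Risk-neutral probability p = (e^0.03 − 0.6703)/(1.4918 − 0.6703) = 0.3601/0.8215 = 0.4384
Terminal stock prices: S_u = 119.3, S_d = 53.63
Terminal payoffs (K − S): max(-48.35, 0) = 0, max(17.37, 0) = 17.37
Node 0 (S = 80): V_0 = e^(−0.03)·[0.4384·0.0000 + 0.5616·17.3744] = 9.4694

9.47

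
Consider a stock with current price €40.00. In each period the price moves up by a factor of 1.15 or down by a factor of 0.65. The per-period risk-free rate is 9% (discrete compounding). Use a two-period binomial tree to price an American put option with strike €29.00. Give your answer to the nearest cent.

€0.33

Risk-neutral probability p = (1 + 0.09 − 0.65)/(1.15 − 0.65) = 0.4400/0.5000 = 0.8800
Terminal stock prices: S_uu = 52.9, S_ud = 29.9, S_dd = 16.9
Terminal payoffs (K − S): max(-23.9, 0) = 0, max(-0.9, 0) = 0, max(12.1, 0) = 12.1
Node u (S = 46): continuation = 1/1.09·[0.8800·0.0000 + 0.1200·0.0000] = 0.0000; exercise value = 0.0000 ≤ continuation, so V_u = 0.0000
Node d (S = 26): continuation = 1/1.09·[0.8800·0.0000 + 0.1200·12.1000] = 1.3321; exercise value = 3.0000 > continuation, so V_d = 3.0000 (exercise)
Node 0 (S = 40): continuation = 1/1.09·[0.8800·0.0000 + 0.1200·3.0000] = 0.3303; exercise value = 0.0000 ≤ continuation, so V_0 = 0.3303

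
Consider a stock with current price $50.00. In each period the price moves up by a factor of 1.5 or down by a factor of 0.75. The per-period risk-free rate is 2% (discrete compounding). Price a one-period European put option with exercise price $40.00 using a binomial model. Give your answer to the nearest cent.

$1.57

Risk-neutral probability p = (1 + 0.02 − 0.75)/(1.5 − 0.75) = 0.2700/0.7500 = 0.3600
Terminal stock prices: S_u = 75, S_d = 37.5
Terminal payoffs (K − S): max(-35, 0) = 0, max(2.5, 0) = 2.5
Node 0 (S = 50): V_0 = 1/1.02·[0.3600·0.0000 + 0.6400·2.5000] = 1.5686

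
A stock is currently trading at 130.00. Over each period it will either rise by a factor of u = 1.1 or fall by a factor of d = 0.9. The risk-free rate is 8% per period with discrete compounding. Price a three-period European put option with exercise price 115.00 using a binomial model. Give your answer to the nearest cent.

0.02

Risk-neutral probability p = (1 + 0.08 − 0.9)/(1.1 − 0.9) = 0.1800/0.2000 = 0.9000
Terminal stock prices: S_uuu = 173, S_uud = 141.6, S_udd = 115.8, S_ddd = 94.77
Terminal payoffs (K − S): max(-58.03, 0) = 0, max(-26.57, 0) = 0, max(-0.83, 0) = 0, max(20.23, 0) = 20.23
Node uu (S = 157.3): V_uu = 1/1.08·[0.9000·0.0000 + 0.1000·0.0000] = 0.0000
Node ud (S = 128.7): V_ud = 1/1.08·[0.9000·0.0000 + 0.1000·0.0000] = 0.0000
Node dd (S = 105.3): V_dd = 1/1.08·[0.9000·0.0000 + 0.1000·20.2300] = 1.8731
Node u (S = 143): V_u = 1/1.08·[0.9000·0.0000 + 0.1000·0.0000] = 0.0000
Node d (S = 117): V_d = 1/1.08·[0.9000·0.0000 + 0.1000·1.8731] = 0.1734
Node 0 (S = 130): V_0 = 1/1.08·[0.9000·0.0000 + 0.1000·0.1734] = 0.0161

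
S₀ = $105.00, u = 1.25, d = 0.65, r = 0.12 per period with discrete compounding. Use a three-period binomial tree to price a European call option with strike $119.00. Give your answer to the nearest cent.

$29.45

Risk-neutral probability p = (1 + 0.12 − 0.65)/(1.25 − 0.65) = 0.4700/0.6000 = 0.7833
Terminal stock prices: S_uuu = 205.1, S_uud = 106.6, S_udd = 55.45, S_ddd = 28.84
Terminal payoffs (S − K): max(86.08, 0) = 86.08, max(-12.36, 0) = 0, max(-63.55, 0) = 0, max(-90.16, 0) = 0
Node uu (S = 164.1): V_uu = 1/1.12·[0.7833·86.0781 + 0.2167·0.0000] = 60.2035
Node ud (S = 85.31): V_ud = 1/1.12·[0.7833·0.0000 + 0.2167·0.0000] = 0.0000
Node dd (S = 44.36): V_dd = 1/1.12·[0.7833·0.0000 + 0.2167·0.0000] = 0.0000
Node u (S = 131.2): V_u = 1/1.12·[0.7833·60.2035 + 0.2167·0.0000] = 42.1066
Node d (S = 68.25): V_d = 1/1.12·[0.7833·0.0000 + 0.2167·0.0000] = 0.0000
Node 0 (S = 105): V_0 = 1/1.12·[0.7833·42.1066 + 0.2167·0.0000] = 29.4495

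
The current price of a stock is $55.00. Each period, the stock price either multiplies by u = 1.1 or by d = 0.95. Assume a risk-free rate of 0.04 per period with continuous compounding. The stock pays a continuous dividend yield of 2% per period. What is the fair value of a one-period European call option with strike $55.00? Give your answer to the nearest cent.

$2.47

Per-period risk-free factor R = e^0.04 = 1.0408; dividend-adjusted growth = e^(0.04−0.02) = 1.0202.
Risk-neutral probability p = (1.0202 − 0.95)/(1.1 − 0.95) = 0.0702/0.1500 = 0.4680
Terminal stock prices: S_u = 60.5, S_d = 52.25
Terminal payoffs (S − K): max(5.5, 0) = 5.5, max(-2.75, 0) = 0
Node 0 (S = 55): V_0 = e^(−0.04)·[0.4680·5.5000 + 0.5320·0.0000] = 2.4731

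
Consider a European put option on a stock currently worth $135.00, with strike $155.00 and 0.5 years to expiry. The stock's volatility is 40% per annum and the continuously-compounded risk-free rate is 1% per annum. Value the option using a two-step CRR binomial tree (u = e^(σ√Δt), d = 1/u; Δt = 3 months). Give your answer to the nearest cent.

CRR parameters: u = e^(σ√Δt) = e^(0.4·√0.25) = 1.2214, d = 1/u = 0.8187
Per-period rate: rΔt = 0.01·0.25 = 0.0025, so R = e^0.0025 = 1.0025
Risk-neutral probability p = (e^0.0025 − 0.8187)/(1.2214 − 0.8187) = 0.1838/0.4027 = 0.4564
Terminal stock prices: S_uu = 201.4, S_ud = 135, S_dd = 90.49
Terminal payoffs (K − S): max(-46.4, 0) = 0, max(20, 0) = 20, max(64.51, 0) = 64.51
Node u (S = 164.9): V_u = e^(−0.0025)·[0.4564·0.0000 + 0.5436·20.0000] = 10.8452
Node d (S = 110.5): V_d = e^(−0.0025)·[0.4564·20.0000 + 0.5436·64.5068] = 44.0843
Node 0 (S = 135): V_0 = e^(−0.0025)·[0.4564·10.8452 + 0.5436·44.0843] = 28.8424

$28.84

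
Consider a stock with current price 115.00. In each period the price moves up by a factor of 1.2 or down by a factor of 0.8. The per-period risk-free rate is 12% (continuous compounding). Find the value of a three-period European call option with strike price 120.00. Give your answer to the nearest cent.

33.32

Risk-neutral probability p = (e^0.12 − 0.8)/(1.2 − 0.8) = 0.3275/0.4000 = 0.8187
Terminal stock prices: S_uuu = 198.7, S_uud = 132.5, S_udd = 88.32, S_ddd = 58.88
Terminal payoffs (S − K): max(78.72, 0) = 78.72, max(12.48, 0) = 12.48, max(-31.68, 0) = 0, max(-61.12, 0) = 0
Node uu (S = 165.6): V_uu = e^(−0.12)·[0.8187·78.7200 + 0.1813·12.4800] = 59.1695
Node ud (S = 110.4): V_ud = e^(−0.12)·[0.8187·12.4800 + 0.1813·0.0000] = 9.0625
Node dd (S = 73.6): V_dd = e^(−0.12)·[0.8187·0.0000 + 0.1813·0.0000] = 0.0000
Node u (S = 138): V_u = e^(−0.12)·[0.8187·59.1695 + 0.1813·9.0625] = 44.4234
Node d (S = 92): V_d = e^(−0.12)·[0.8187·9.0625 + 0.1813·0.0000] = 6.5808
Node 0 (S = 115): V_0 = e^(−0.12)·[0.8187·44.4234 + 0.1813·6.5808] = 33.3164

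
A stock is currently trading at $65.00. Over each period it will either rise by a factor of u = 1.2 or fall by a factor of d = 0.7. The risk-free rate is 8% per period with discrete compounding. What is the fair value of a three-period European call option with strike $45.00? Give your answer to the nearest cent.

Risk-neutral probability p = (1 + 0.08 − 0.7)/(1.2 − 0.7) = 0.3800/0.5000 = 0.7600
Terminal stock prices: S_uuu = 112.3, S_uud = 65.52, S_udd = 38.22, S_ddd = 22.29
Terminal payoffs (S − K): max(67.32, 0) = 67.32, max(20.52, 0) = 20.52, max(-6.78, 0) = 0, max(-22.71, 0) = 0
Node uu (S = 93.6): V_uu = 1/1.08·[0.7600·67.3200 + 0.2400·20.5200] = 51.9333
Node ud (S = 54.6): V_ud = 1/1.08·[0.7600·20.5200 + 0.2400·0.0000] = 14.4400
Node dd (S = 31.85): V_dd = 1/1.08·[0.7600·0.0000 + 0.2400·0.0000] = 0.0000
Node u (S = 78): V_u = 1/1.08·[0.7600·51.9333 + 0.2400·14.4400] = 39.7546
Node d (S = 45.5): V_d = 1/1.08·[0.7600·14.4400 + 0.2400·0.0000] = 10.1615
Node 0 (S = 65): V_0 = 1/1.08·[0.7600·39.7546 + 0.2400·10.1615] = 30.2335

$30.23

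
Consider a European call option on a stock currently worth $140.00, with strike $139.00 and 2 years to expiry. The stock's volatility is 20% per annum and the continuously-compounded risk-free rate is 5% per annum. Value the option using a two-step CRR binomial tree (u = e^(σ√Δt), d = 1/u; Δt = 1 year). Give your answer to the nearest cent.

CRR parameters: u = e^(σ√Δt) = e^(0.2·√1) = 1.2214, d = 1/u = 0.8187
Per-period rate: rΔt = 0.05·1 = 0.05, so R = e^0.05 = 1.0513
Risk-neutral probability p = (e^0.05 − 0.8187)/(1.2214 − 0.8187) = 0.2325/0.4027 = 0.5775
Terminal stock prices: S_uu = 208.9, S_ud = 140, S_dd = 93.84
Terminal payoffs (S − K): max(69.86, 0) = 69.86, max(1, 0) = 1, max(-45.16, 0) = 0
Node u (S = 171): V_u = e^(−0.05)·[0.5775·69.8555 + 0.4225·1.0000] = 38.7755
Node d (S = 114.6): V_d = e^(−0.05)·[0.5775·1.0000 + 0.4225·0.0000] = 0.5493
Node 0 (S = 140): V_0 = e^(−0.05)·[0.5775·38.7755 + 0.4225·0.5493] = 21.5213

$21.52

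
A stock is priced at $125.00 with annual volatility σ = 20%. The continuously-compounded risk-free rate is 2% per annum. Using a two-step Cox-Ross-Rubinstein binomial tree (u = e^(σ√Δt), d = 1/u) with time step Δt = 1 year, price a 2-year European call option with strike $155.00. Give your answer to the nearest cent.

CRR parameters: u = e^(σ√Δt) = e^(0.2·√1) = 1.2214, d = 1/u = 0.8187
Per-period rate: rΔt = 0.02·1 = 0.02, so R = e^0.02 = 1.0202
Risk-neutral probability p = (e^0.02 − 0.8187)/(1.2214 − 0.8187) = 0.2015/0.4027 = 0.5003
Terminal stock prices: S_uu = 186.5, S_ud = 125, S_dd = 83.79
Terminal payoffs (S − K): max(31.48, 0) = 31.48, max(-30, 0) = 0, max(-71.21, 0) = 0
Node u (S = 152.7): V_u = e^(−0.02)·[0.5003·31.4781 + 0.4997·0.0000] = 15.4377
Node d (S = 102.3): V_d = e^(−0.02)·[0.5003·0.0000 + 0.4997·0.0000] = 0.0000
Node 0 (S = 125): V_0 = e^(−0.02)·[0.5003·15.4377 + 0.4997·0.0000] = 7.5711

$7.57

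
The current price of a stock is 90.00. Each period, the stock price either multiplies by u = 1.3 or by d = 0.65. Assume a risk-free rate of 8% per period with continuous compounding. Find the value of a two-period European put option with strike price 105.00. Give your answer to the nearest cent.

Risk-neutral probability p = (e^0.08 − 0.65)/(1.3 − 0.65) = 0.4333/0.6500 = 0.6666
Terminal stock prices: S_uu = 152.1, S_ud = 76.05, S_dd = 38.03
Terminal payoffs (K − S): max(-47.1, 0) = 0, max(28.95, 0) = 28.95, max(66.97, 0) = 66.97
Node u (S = 117): V_u = e^(−0.08)·[0.6666·0.0000 + 0.3334·28.9500] = 8.9100
Node d (S = 58.5): V_d = e^(−0.08)·[0.6666·28.9500 + 0.3334·66.9750] = 38.4272
Node 0 (S = 90): V_0 = e^(−0.08)·[0.6666·8.9100 + 0.3334·38.4272] = 17.3095

17.31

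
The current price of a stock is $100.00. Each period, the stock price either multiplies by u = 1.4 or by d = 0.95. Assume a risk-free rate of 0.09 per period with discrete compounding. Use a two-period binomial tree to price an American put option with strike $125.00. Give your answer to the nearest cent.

$25.00

Risk-neutral probability p = (1 + 0.09 − 0.95)/(1.4 − 0.95) = 0.1400/0.4500 = 0.3111
Terminal stock prices: S_uu = 196, S_ud = 133, S_dd = 90.25
Terminal payoffs (K − S): max(-71, 0) = 0, max(-8, 0) = 0, max(34.75, 0) = 34.75
Node u (S = 140): continuation = 1/1.09·[0.3111·0.0000 + 0.6889·0.0000] = 0.0000; exercise value = 0.0000 ≤ continuation, so V_u = 0.0000
Node d (S = 95): continuation = 1/1.09·[0.3111·0.0000 + 0.6889·34.7500] = 21.9623; exercise value = 30.0000 > continuation, so V_d = 30.0000 (exercise)
Node 0 (S = 100): continuation = 1/1.09·[0.3111·0.0000 + 0.6889·30.0000] = 18.9602; exercise value = 25.0000 > continuation, so V_0 = 25.0000 (exercise)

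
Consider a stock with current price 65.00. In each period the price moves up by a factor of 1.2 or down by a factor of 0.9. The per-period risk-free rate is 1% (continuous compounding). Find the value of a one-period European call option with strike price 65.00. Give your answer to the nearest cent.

4.72

Risk-neutral probability p = (e^0.01 − 0.9)/(1.2 − 0.9) = 0.1101/0.3000 = 0.3668
Terminal stock prices: S_u = 78, S_d = 58.5
Terminal payoffs (S − K): max(13, 0) = 13, max(-6.5, 0) = 0
Node 0 (S = 65): V_0 = e^(−0.01)·[0.3668·13.0000 + 0.6332·0.0000] = 4.7214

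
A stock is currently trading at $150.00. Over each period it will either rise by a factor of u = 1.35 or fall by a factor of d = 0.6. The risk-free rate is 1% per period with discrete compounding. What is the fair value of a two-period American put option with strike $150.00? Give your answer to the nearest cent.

Risk-neutral probability p = (1 + 0.01 − 0.6)/(1.35 − 0.6) = 0.4100/0.7500 = 0.5467
Terminal stock prices: S_uu = 273.4, S_ud = 121.5, S_dd = 54
Terminal payoffs (K − S): max(-123.4, 0) = 0, max(28.5, 0) = 28.5, max(96, 0) = 96
Node u (S = 202.5): continuation = 1/1.01·[0.5467·0.0000 + 0.4533·28.5000] = 12.7921; exercise value = 0.0000 ≤ continuation, so V_u = 12.7921
Node d (S = 90): continuation = 1/1.01·[0.5467·28.5000 + 0.4533·96.0000] = 58.5149; exercise value = 60.0000 > continuation, so V_d = 60.0000 (exercise)
Node 0 (S = 150): continuation = 1/1.01·[0.5467·12.7921 + 0.4533·60.0000] = 33.8545; exercise value = 0.0000 ≤ continuation, so V_0 = 33.8545

$33.85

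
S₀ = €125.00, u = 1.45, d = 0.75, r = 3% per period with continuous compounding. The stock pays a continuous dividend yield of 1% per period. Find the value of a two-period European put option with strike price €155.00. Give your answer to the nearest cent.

€38.58

Per-period risk-free factor R = e^0.03 = 1.0305; dividend-adjusted growth = e^(0.03−0.01) = 1.0202.
Risk-neutral probability p = (1.0202 − 0.75)/(1.45 − 0.75) = 0.2702/0.7000 = 0.3860
Terminal stock prices: S_uu = 262.8, S_ud = 135.9, S_dd = 70.31
Terminal payoffs (K − S): max(-107.8, 0) = 0, max(19.06, 0) = 19.06, max(84.69, 0) = 84.69
Node u (S = 181.2): V_u = e^(−0.03)·[0.3860·0.0000 + 0.6140·19.0625] = 11.3584
Node d (S = 93.75): V_d = e^(−0.03)·[0.3860·19.0625 + 0.6140·84.6875] = 57.6019
Node 0 (S = 125): V_0 = e^(−0.03)·[0.3860·11.3584 + 0.6140·57.6019] = 38.5770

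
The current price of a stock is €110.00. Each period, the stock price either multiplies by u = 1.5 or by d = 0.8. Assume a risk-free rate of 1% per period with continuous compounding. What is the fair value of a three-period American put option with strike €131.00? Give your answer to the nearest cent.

Risk-neutral probability p = (e^0.01 − 0.8)/(1.5 − 0.8) = 0.2101/0.7000 = 0.3001
Terminal stock prices: S_uuu = 371.2, S_uud = 198, S_udd = 105.6, S_ddd = 56.32
Terminal payoffs (K − S): max(-240.2, 0) = 0, max(-67, 0) = 0, max(25.4, 0) = 25.4, max(74.68, 0) = 74.68
Node uu (S = 247.5): continuation = e^(−0.01)·[0.3001·0.0000 + 0.6999·0.0000] = 0.0000; exercise value = 0.0000 ≤ continuation, so V_uu = 0.0000
Node ud (S = 132): continuation = e^(−0.01)·[0.3001·0.0000 + 0.6999·25.4000] = 17.6013; exercise value = 0.0000 ≤ continuation, so V_ud = 17.6013
Node dd (S = 70.4): continuation = e^(−0.01)·[0.3001·25.4000 + 0.6999·74.6800] = 59.2965; exercise value = 60.6000 > continuation, so V_dd = 60.6000 (exercise)
Node u (S = 165): continuation = e^(−0.01)·[0.3001·0.0000 + 0.6999·17.6013] = 12.1971; exercise value = 0.0000 ≤ continuation, so V_u = 12.1971
Node d (S = 88): continuation = e^(−0.01)·[0.3001·17.6013 + 0.6999·60.6000] = 47.2227; exercise value = 43.0000 ≤ continuation, so V_d = 47.2227
Node 0 (S = 110): continuation = e^(−0.01)·[0.3001·12.1971 + 0.6999·47.2227] = 36.3472; exercise value = 21.0000 ≤ continuation, so V_0 = 36.3472

€36.35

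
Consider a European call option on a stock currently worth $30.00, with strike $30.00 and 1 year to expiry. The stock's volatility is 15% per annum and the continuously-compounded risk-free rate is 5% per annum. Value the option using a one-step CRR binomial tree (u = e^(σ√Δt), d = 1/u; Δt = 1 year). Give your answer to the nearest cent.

CRR parameters: u = e^(σ√Δt) = e^(0.15·√1) = 1.1618, d = 1/u = 0.8607
Per-period rate: rΔt = 0.05·1 = 0.05, so R = e^0.05 = 1.0513
Risk-neutral probability p = (e^0.05 − 0.8607)/(1.1618 − 0.8607) = 0.1906/0.3011 = 0.6328
Terminal stock prices: S_u = 34.86, S_d = 25.82
Terminal payoffs (S − K): max(4.855, 0) = 4.855, max(-4.179, 0) = 0
Node 0 (S = 30): V_0 = e^(−0.05)·[0.6328·4.8550 + 0.3672·0.0000] = 2.9226

$2.92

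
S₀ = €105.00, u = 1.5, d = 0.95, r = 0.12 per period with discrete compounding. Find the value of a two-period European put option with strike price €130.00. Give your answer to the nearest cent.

€13.41

Risk-neutral probability p = (1 + 0.12 − 0.95)/(1.5 − 0.95) = 0.1700/0.5500 = 0.3091
Terminal stock prices: S_uu = 236.2, S_ud = 149.6, S_dd = 94.76
Terminal payoffs (K − S): max(-106.2, 0) = 0, max(-19.62, 0) = 0, max(35.24, 0) = 35.24
Node u (S = 157.5): V_u = 1/1.12·[0.3091·0.0000 + 0.6909·0.0000] = 0.0000
Node d (S = 99.75): V_d = 1/1.12·[0.3091·0.0000 + 0.6909·35.2375] = 21.7374
Node 0 (S = 105): V_0 = 1/1.12·[0.3091·0.0000 + 0.6909·21.7374] = 13.4094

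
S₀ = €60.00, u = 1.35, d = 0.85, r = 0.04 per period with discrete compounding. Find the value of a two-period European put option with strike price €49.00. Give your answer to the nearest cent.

Risk-neutral probability p = (1 + 0.04 − 0.85)/(1.35 − 0.85) = 0.1900/0.5000 = 0.3800
Terminal stock prices: S_uu = 109.4, S_ud = 68.85, S_dd = 43.35
Terminal payoffs (K − S): max(-60.35, 0) = 0, max(-19.85, 0) = 0, max(5.65, 0) = 5.65
Node u (S = 81): V_u = 1/1.04·[0.3800·0.0000 + 0.6200·0.0000] = 0.0000
Node d (S = 51): V_d = 1/1.04·[0.3800·0.0000 + 0.6200·5.6500] = 3.3683
Node 0 (S = 60): V_0 = 1/1.04·[0.3800·0.0000 + 0.6200·3.3683] = 2.0080

€2.01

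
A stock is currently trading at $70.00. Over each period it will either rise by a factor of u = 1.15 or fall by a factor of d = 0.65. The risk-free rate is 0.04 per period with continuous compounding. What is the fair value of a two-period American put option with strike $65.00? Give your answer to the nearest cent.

Risk-neutral probability p = (e^0.04 − 0.65)/(1.15 − 0.65) = 0.3908/0.5000 = 0.7816
Terminal stock prices: S_uu = 92.57, S_ud = 52.33, S_dd = 29.58
Terminal payoffs (K − S): max(-27.57, 0) = 0, max(12.67, 0) = 12.67, max(35.42, 0) = 35.42
Node u (S = 80.5): continuation = e^(−0.04)·[0.7816·0.0000 + 0.2184·12.6750] = 2.6594; exercise value = 0.0000 ≤ continuation, so V_u = 2.6594
Node d (S = 45.5): continuation = e^(−0.04)·[0.7816·12.6750 + 0.2184·35.4250] = 16.9513; exercise value = 19.5000 > continuation, so V_d = 19.5000 (exercise)
Node 0 (S = 70): continuation = e^(−0.04)·[0.7816·2.6594 + 0.2184·19.5000] = 6.0886; exercise value = 0.0000 ≤ continuation, so V_0 = 6.0886

$6.09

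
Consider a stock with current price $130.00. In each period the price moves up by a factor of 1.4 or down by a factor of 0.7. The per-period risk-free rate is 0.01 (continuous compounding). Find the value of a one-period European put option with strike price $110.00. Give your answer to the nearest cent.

Risk-neutral probability p = (e^0.01 − 0.7)/(1.4 − 0.7) = 0.3101/0.7000 = 0.4429
Terminal stock prices: S_u = 182, S_d = 91
Terminal payoffs (K − S): max(-72, 0) = 0, max(19, 0) = 19
Node 0 (S = 130): V_0 = e^(−0.01)·[0.4429·0.0000 + 0.5571·19.0000] = 10.4790

$10.48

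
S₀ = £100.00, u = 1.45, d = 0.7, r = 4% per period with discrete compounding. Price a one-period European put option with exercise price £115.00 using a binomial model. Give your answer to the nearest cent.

Risk-neutral probability p = (1 + 0.04 − 0.7)/(1.45 − 0.7) = 0.3400/0.7500 = 0.4533
Terminal stock prices: S_u = 145, S_d = 70
Terminal payoffs (K − S): max(-30, 0) = 0, max(45, 0) = 45
Node 0 (S = 100): V_0 = 1/1.04·[0.4533·0.0000 + 0.5467·45.0000] = 23.6538

£23.65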